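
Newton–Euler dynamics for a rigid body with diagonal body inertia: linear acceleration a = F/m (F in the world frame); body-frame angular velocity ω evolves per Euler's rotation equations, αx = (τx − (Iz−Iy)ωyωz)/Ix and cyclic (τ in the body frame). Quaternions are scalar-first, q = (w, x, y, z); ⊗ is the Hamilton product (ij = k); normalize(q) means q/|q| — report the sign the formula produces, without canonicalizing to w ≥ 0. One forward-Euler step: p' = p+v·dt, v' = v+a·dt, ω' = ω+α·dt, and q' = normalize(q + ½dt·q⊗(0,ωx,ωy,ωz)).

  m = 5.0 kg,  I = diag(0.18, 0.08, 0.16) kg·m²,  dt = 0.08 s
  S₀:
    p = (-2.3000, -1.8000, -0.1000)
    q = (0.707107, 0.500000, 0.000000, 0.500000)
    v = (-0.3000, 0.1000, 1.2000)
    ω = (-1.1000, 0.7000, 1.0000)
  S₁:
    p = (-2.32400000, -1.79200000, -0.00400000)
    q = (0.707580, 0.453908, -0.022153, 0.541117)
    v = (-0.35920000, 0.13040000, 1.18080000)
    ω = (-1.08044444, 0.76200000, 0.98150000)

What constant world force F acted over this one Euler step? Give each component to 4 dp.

v₁ − v₀ = (-0.05920000, 0.03040000, -0.01920000)
applied force F = (-3.7000, 1.9000, -1.2000)

F = (-3.7000, 1.9000, -1.2000)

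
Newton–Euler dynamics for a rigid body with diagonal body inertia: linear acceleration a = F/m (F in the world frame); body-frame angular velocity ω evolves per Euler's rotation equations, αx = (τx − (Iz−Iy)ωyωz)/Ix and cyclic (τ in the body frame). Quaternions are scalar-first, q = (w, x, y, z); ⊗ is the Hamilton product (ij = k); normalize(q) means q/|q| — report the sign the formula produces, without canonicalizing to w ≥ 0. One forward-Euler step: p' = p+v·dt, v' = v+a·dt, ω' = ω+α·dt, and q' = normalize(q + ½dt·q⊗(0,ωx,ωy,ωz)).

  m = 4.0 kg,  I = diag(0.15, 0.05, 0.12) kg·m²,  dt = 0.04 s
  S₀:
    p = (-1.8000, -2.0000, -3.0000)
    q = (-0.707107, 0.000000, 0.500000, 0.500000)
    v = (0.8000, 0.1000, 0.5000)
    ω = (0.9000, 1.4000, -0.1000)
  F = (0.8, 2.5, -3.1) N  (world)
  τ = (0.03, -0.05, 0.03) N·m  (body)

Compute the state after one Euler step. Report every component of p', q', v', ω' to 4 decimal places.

linear accel F/m = (0.2000, 0.6250, -0.7750)
p' = p + v·dt = (-1.7680, -1.9960, -2.9800)
v' = v + a·dt = (0.8080, 0.1250, 0.4690)
precession coupling ω×(Iω) = (-0.0098, -0.0027, -0.1260)
(τ − ω×Iω)/I = (0.2653, -0.9460, 1.3000)
ω' = ω + α·dt = (0.9106, 1.3622, -0.0480)
2q̇ = q⊗(0,ω) = (-0.6500000, -1.3863963, -0.5399498, -0.3792893)
q + ½dt·q⊗(0,ω), renormalized = (-0.7197, -0.0277, 0.4889, 0.4921)

p' = (-1.7680, -1.9960, -2.9800)
q' = (-0.7197, -0.0277, 0.4889, 0.4921)
v' = (0.8080, 0.1250, 0.4690)
ω' = (0.9106, 1.3622, -0.0480)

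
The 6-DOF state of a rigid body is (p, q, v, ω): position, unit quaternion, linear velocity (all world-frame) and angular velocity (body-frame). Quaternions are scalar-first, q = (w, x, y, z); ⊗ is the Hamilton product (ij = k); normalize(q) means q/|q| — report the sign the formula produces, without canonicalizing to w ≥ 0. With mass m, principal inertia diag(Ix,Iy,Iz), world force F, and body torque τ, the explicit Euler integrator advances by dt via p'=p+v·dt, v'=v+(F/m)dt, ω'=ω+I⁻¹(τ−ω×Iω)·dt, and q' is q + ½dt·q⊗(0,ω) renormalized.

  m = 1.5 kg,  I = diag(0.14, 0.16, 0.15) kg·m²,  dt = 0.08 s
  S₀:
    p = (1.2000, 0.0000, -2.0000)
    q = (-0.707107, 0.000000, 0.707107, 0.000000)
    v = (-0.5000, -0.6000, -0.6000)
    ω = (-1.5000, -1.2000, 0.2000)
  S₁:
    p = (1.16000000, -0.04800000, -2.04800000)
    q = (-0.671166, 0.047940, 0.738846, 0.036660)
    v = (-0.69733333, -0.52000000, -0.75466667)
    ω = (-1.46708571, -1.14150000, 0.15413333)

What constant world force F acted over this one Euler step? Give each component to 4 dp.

v₁ − v₀ = (-0.19733333, 0.08000000, -0.15466667)
F = m·Δv/dt = (-3.7000, 1.5000, -2.9000)

F = (-3.7000, 1.5000, -2.9000)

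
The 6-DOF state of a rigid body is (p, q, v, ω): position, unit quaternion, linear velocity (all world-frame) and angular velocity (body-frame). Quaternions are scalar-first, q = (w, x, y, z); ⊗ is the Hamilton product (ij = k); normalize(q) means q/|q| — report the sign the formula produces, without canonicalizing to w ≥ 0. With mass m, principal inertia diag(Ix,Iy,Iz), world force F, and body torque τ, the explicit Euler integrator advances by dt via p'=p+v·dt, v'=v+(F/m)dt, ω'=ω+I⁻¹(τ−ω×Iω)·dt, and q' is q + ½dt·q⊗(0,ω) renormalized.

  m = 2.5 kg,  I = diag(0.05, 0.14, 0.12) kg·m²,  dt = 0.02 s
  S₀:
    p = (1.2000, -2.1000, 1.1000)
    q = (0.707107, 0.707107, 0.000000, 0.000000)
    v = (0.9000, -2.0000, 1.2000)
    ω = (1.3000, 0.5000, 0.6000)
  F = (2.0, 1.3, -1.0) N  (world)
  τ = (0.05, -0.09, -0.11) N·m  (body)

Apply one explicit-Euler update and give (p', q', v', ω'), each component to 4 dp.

linear accel F/m = (0.8000, 0.5200, -0.4000)
p' = p + v·dt = (1.2180, -2.1400, 1.1240)
new velocity v' = (0.9160, -1.9896, 1.1920)
ω×(Iω) gyroscopic = (-0.0060, -0.0546, 0.0585)
(τ − ω×Iω)/I = (1.1200, -0.2529, -1.4042)
ω + α·dt = (1.3224, 0.4949, 0.5719)
Hamilton product q⊗(0,ω) = (-0.9192391, 0.9192391, -0.0707107, 0.7778177)
q' = normalize(q + ½dt·q⊗(0,ω)) = (0.6978, 0.7162, -0.0007, 0.0078)

p' = (1.2180, -2.1400, 1.1240)
q' = (0.6978, 0.7162, -0.0007, 0.0078)
v' = (0.9160, -1.9896, 1.1920)
ω' = (1.3224, 0.4949, 0.5719)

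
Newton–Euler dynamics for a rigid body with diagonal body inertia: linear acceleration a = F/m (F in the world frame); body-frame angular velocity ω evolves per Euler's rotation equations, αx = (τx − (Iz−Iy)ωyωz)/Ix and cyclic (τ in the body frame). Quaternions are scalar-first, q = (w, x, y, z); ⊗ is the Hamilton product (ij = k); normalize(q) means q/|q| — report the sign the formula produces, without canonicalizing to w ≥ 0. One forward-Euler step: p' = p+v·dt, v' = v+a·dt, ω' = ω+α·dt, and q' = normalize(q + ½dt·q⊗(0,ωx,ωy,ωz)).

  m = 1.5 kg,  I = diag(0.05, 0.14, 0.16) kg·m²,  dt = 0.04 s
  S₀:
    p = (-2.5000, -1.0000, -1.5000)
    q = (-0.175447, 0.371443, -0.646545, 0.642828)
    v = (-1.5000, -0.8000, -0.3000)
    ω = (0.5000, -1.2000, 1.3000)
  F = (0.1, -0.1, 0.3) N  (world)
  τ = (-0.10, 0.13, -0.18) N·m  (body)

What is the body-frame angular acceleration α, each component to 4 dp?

α = (-1.3760, 1.4393, -0.7875)

ω×(Iω) gyroscopic = (-0.0312, -0.0715, -0.0540)
angular accel α = (-1.3760, 1.4393, -0.7875)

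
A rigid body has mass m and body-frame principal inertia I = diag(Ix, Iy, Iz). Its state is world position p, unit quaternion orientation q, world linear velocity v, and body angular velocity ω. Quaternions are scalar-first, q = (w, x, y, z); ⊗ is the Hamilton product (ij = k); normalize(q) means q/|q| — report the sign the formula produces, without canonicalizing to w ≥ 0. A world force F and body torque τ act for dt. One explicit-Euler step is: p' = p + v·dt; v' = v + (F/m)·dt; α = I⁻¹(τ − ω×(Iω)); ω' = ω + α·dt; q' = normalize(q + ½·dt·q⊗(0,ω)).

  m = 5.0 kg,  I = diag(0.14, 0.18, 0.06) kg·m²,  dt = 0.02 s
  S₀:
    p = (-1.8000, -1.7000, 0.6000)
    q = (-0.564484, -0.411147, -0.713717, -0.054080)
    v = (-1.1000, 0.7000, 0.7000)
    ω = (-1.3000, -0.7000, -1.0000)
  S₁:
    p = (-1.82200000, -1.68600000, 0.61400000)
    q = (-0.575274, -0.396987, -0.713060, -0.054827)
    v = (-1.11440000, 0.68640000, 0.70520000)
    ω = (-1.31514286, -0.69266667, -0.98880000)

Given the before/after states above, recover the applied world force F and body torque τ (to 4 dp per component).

F = (-3.6000, -3.4000, 1.3000)
τ = (-0.1900, 0.1700, 0.0700)

Δω = ω₁−ω₀ = (-0.01514286, 0.00733333, 0.01120000)
precession coupling = (-0.0840, 0.1040, 0.0364)
τ = I·(Δω/dt) + ω₀×(Iω₀) = (-0.1900, 0.1700, 0.0700)
velocity change Δv = (-0.01440000, -0.01360000, 0.00520000)
applied force F = (-3.6000, -3.4000, 1.3000)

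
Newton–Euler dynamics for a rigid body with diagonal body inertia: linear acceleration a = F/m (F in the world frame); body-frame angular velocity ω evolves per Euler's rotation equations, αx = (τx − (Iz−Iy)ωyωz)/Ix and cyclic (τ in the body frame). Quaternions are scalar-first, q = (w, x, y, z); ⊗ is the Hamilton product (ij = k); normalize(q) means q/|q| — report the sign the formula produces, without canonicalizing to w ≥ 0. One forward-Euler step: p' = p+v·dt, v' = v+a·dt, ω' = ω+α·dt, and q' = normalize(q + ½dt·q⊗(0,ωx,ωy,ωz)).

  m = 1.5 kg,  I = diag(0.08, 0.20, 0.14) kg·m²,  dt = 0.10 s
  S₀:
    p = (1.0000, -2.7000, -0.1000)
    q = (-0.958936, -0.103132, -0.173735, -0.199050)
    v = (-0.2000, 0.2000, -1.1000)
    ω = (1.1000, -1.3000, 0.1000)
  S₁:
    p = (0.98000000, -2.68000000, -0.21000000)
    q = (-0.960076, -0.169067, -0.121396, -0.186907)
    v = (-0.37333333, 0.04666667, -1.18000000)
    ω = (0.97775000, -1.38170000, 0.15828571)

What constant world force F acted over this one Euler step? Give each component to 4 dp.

F = (-2.6000, -2.3000, -1.2000)

velocity change Δv = (-0.17333333, -0.15333333, -0.08000000)
applied force F = (-2.6000, -2.3000, -1.2000)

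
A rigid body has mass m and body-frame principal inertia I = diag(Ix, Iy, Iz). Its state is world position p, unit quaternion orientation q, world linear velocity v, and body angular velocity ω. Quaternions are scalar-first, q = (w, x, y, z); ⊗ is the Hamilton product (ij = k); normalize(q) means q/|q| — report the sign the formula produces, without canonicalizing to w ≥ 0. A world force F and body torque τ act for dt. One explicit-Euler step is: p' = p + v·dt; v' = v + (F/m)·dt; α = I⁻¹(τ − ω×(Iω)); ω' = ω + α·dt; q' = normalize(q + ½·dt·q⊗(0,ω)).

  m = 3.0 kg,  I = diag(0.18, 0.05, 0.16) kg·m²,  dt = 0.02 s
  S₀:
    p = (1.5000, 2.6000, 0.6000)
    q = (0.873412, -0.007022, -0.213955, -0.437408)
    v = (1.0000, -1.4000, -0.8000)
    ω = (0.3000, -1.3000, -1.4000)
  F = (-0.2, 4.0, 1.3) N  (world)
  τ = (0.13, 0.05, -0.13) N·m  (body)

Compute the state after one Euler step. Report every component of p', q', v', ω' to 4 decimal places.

p' = (1.5200, 2.5720, 0.5840)
q' = (0.8644, -0.0071, -0.2267, -0.4488)
v' = (0.9987, -1.3733, -0.7913)
ω' = (0.2922, -1.2766, -1.4226)

gyro term ω×Iω = (0.2002, -0.0084, 0.0507)
(τ − ω×Iω)/I = (-0.3900, 1.1680, -1.1294)
ω + α·dt = (0.2922, -1.2766, -1.4226)
Hamilton product q⊗(0,ω) = (-0.8884061, -0.0070698, -1.2764888, -1.1494617)
updated quaternion q' = (0.8644, -0.0071, -0.2267, -0.4488)
linear accel F/m = (-0.0667, 1.3333, 0.4333)
p' = p + v·dt = (1.5200, 2.5720, 0.5840)
new velocity v' = (0.9987, -1.3733, -0.7913)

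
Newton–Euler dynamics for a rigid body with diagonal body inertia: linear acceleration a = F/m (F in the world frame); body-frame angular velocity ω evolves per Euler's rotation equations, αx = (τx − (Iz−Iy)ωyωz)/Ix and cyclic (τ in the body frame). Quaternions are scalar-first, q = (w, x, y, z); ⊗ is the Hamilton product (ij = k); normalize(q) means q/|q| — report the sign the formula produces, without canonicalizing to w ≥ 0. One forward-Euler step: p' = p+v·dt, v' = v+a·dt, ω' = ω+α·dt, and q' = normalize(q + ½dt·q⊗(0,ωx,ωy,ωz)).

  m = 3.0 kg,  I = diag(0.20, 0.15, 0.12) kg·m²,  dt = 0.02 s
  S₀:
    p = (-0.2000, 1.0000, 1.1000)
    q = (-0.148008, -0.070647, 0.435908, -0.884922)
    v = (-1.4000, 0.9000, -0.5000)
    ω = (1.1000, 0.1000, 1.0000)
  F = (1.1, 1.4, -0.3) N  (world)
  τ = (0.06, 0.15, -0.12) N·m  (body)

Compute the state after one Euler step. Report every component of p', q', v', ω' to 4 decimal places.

gyro term ω×Iω = (-0.0030, 0.0880, -0.0055)
angular accel α = (0.3150, 0.4133, -0.9542)
ω' = ω + α·dt = (1.1063, 0.1083, 0.9809)
2q̇ = q⊗(0,ω) = (0.9190429, 0.3615914, -0.9175680, -0.6345715)
updated quaternion q' = (-0.1388, -0.0670, 0.4267, -0.8912)
linear accel F/m = (0.3667, 0.4667, -0.1000)
p' = p + v·dt = (-0.2280, 1.0180, 1.0900)
v + (F/m)dt = (-1.3927, 0.9093, -0.5020)

p' = (-0.2280, 1.0180, 1.0900)
q' = (-0.1388, -0.0670, 0.4267, -0.8912)
v' = (-1.3927, 0.9093, -0.5020)
ω' = (1.1063, 0.1083, 0.9809)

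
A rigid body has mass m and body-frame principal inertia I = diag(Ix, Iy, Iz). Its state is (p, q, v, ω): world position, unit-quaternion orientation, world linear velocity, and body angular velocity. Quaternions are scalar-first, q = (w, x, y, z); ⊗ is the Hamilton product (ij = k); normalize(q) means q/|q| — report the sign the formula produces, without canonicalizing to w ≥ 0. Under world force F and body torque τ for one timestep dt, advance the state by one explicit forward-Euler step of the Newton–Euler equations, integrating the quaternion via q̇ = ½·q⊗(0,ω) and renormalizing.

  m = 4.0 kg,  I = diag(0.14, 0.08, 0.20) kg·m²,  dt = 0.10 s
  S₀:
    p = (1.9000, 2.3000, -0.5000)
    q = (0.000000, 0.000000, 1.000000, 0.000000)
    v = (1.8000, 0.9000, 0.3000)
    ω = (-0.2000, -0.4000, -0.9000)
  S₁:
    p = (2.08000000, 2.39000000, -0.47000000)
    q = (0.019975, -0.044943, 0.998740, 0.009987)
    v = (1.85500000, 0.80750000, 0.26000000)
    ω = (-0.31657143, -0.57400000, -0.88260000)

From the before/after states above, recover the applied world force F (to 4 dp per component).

velocity change Δv = (0.05500000, -0.09250000, -0.04000000)
m·(v₁−v₀)/dt = (2.2000, -3.7000, -1.6000)

F = (2.2000, -3.7000, -1.6000)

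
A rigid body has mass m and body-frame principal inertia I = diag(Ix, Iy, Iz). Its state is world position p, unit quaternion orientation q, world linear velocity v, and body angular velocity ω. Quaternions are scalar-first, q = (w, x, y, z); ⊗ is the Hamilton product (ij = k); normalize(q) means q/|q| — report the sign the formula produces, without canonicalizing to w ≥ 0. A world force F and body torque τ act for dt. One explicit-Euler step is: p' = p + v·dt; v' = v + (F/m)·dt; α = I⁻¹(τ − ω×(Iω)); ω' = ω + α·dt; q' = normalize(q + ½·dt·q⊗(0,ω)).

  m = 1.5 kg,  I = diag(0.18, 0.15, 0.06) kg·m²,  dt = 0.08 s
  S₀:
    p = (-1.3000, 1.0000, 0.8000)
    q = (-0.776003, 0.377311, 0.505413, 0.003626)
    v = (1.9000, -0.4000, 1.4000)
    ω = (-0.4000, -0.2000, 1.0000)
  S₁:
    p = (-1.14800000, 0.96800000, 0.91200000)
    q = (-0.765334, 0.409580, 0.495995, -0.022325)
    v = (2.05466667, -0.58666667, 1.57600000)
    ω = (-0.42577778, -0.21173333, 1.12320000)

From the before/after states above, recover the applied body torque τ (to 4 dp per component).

ω₁ − ω₀ = (-0.02577778, -0.01173333, 0.12320000)
precession coupling = (0.0180, -0.0480, -0.0024)
applied torque τ = (-0.0400, -0.0700, 0.0900)

τ = (-0.0400, -0.0700, 0.0900)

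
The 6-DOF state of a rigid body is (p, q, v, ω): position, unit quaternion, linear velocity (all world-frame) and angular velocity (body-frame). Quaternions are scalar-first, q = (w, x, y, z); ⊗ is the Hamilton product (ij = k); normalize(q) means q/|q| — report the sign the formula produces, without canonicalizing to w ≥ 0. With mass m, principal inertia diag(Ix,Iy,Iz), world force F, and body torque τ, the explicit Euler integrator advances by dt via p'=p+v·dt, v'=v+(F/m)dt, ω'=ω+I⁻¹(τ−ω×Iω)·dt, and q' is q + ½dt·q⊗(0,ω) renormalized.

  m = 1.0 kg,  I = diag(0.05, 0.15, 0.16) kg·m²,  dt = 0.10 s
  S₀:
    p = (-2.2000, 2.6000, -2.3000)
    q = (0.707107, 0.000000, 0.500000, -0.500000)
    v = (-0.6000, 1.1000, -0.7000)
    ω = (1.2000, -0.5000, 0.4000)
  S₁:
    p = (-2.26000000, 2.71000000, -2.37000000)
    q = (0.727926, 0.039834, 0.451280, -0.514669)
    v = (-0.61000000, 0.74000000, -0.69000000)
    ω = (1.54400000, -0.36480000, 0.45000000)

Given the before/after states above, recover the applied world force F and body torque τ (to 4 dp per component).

velocity change Δv = (-0.01000000, -0.36000000, 0.01000000)
applied force F = (-0.1000, -3.6000, 0.1000)
Δω = ω₁−ω₀ = (0.34400000, 0.13520000, 0.05000000)
gyro term ω₀×Iω₀ = (-0.0020, -0.0528, -0.0600)
I·α + gyro = (0.1700, 0.1500, 0.0200)

F = (-0.1000, -3.6000, 0.1000)
τ = (0.1700, 0.1500, 0.0200)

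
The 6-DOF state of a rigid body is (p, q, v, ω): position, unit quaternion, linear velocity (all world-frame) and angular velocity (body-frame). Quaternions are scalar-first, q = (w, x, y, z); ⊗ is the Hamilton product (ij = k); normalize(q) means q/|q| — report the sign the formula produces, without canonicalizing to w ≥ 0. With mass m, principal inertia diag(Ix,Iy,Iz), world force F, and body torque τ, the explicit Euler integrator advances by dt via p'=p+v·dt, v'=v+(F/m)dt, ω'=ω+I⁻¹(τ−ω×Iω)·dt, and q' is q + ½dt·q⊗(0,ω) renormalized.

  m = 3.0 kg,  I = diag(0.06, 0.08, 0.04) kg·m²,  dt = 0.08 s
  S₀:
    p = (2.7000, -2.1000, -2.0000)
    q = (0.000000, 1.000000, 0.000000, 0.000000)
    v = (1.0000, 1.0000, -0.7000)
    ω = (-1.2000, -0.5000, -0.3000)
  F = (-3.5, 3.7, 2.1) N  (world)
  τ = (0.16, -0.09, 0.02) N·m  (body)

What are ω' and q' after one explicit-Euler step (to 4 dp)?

ω' = (-0.9787, -0.5972, -0.2840)
q' = (0.0479, 0.9986, 0.0120, -0.0200)

gyro term ω×Iω = (-0.0060, 0.0072, 0.0120)
(τ − ω×Iω)/I = (2.7667, -1.2150, 0.2000)
new body rate ω' = (-0.9787, -0.5972, -0.2840)
Hamilton product q⊗(0,ω) = (1.2000000, 0.0000000, 0.3000000, -0.5000000)
q' = normalize(q + ½dt·q⊗(0,ω)) = (0.0479, 0.9986, 0.0120, -0.0200)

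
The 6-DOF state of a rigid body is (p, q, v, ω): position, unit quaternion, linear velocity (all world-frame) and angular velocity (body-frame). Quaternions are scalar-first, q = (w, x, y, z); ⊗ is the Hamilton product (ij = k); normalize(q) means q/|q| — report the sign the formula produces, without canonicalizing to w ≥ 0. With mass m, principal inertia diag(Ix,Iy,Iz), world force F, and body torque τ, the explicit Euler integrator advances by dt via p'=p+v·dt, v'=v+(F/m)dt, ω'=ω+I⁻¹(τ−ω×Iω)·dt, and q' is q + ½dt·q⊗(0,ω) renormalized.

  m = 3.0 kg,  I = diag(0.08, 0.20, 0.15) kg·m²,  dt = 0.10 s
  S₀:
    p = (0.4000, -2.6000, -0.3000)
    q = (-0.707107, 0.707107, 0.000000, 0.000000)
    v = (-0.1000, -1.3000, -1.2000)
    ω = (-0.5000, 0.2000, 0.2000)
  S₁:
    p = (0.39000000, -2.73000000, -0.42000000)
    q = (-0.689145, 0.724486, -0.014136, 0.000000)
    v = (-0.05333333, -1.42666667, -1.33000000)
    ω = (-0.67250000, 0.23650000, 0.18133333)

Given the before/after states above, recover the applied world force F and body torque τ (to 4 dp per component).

velocity change Δv = (0.04666667, -0.12666667, -0.13000000)
applied force F = (1.4000, -3.8000, -3.9000)
ω₁ − ω₀ = (-0.17250000, 0.03650000, -0.01866667)
ω₀×(Iω₀) = (-0.0020, 0.0070, -0.0120)
τ = I·(Δω/dt) + ω₀×(Iω₀) = (-0.1400, 0.0800, -0.0400)

F = (1.4000, -3.8000, -3.9000)
τ = (-0.1400, 0.0800, -0.0400)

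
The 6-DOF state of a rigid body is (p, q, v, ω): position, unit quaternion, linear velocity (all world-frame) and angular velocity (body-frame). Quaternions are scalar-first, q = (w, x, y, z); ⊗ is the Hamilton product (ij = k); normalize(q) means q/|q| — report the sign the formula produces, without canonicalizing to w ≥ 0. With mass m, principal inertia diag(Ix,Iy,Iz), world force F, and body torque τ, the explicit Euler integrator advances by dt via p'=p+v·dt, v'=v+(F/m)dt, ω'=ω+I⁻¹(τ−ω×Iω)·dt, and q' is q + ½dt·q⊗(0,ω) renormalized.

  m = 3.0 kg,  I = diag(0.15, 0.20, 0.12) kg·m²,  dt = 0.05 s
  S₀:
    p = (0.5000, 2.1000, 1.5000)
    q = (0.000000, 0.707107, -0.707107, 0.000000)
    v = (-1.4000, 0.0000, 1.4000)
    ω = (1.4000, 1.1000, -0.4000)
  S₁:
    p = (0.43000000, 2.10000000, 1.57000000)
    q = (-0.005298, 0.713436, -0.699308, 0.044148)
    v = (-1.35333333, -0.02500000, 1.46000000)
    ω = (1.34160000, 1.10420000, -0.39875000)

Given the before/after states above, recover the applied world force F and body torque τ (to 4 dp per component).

F = (2.8000, -1.5000, 3.6000)
τ = (-0.1400, 0.0000, 0.0800)

rate change Δω = (-0.05840000, 0.00420000, 0.00125000)
precession coupling = (0.0352, -0.0168, 0.0770)
I·α + gyro = (-0.1400, 0.0000, 0.0800)
v₁ − v₀ = (0.04666667, -0.02500000, 0.06000000)
F = m·Δv/dt = (2.8000, -1.5000, 3.6000)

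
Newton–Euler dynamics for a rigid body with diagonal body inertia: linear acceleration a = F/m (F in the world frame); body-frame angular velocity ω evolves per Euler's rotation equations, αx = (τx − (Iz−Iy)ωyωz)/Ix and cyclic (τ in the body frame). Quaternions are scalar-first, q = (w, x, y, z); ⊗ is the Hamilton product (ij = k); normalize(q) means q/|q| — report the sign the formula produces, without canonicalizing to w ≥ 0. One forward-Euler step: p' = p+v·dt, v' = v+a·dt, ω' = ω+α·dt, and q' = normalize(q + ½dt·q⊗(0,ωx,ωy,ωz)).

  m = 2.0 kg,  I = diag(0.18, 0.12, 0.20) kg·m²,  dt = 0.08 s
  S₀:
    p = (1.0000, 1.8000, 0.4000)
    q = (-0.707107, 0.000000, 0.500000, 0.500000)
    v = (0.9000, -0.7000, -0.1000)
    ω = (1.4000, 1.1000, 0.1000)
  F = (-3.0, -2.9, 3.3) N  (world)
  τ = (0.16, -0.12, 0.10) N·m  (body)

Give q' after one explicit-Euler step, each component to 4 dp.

2q̇ = q⊗(0,ω) = (-0.6000000, -1.4899498, -0.0778177, -0.7707107)
q' = normalize(q + ½dt·q⊗(0,ω)) = (-0.7293, -0.0594, 0.4956, 0.4680)

q' = (-0.7293, -0.0594, 0.4956, 0.4680)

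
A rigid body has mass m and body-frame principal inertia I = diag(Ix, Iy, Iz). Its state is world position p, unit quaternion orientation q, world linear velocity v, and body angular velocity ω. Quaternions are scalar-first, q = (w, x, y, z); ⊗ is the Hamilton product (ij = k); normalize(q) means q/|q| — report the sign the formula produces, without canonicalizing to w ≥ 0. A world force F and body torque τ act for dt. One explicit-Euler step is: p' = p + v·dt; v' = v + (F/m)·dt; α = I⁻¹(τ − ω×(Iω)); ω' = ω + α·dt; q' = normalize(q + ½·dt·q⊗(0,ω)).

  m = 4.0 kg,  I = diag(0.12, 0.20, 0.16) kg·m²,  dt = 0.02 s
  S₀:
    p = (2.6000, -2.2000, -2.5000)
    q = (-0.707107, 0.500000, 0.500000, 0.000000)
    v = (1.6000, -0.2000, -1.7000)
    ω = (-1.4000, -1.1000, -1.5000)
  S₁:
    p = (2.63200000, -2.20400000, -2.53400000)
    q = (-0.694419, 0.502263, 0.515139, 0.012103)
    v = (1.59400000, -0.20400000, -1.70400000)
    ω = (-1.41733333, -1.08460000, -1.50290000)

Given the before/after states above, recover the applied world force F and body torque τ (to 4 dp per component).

Δω = ω₁−ω₀ = (-0.01733333, 0.01540000, -0.00290000)
ω₀×(Iω₀) = (-0.0660, -0.0840, 0.1232)
I·α + gyro = (-0.1700, 0.0700, 0.1000)
Δv = v₁−v₀ = (-0.00600000, -0.00400000, -0.00400000)
m·(v₁−v₀)/dt = (-1.2000, -0.8000, -0.8000)

F = (-1.2000, -0.8000, -0.8000)
τ = (-0.1700, 0.0700, 0.1000)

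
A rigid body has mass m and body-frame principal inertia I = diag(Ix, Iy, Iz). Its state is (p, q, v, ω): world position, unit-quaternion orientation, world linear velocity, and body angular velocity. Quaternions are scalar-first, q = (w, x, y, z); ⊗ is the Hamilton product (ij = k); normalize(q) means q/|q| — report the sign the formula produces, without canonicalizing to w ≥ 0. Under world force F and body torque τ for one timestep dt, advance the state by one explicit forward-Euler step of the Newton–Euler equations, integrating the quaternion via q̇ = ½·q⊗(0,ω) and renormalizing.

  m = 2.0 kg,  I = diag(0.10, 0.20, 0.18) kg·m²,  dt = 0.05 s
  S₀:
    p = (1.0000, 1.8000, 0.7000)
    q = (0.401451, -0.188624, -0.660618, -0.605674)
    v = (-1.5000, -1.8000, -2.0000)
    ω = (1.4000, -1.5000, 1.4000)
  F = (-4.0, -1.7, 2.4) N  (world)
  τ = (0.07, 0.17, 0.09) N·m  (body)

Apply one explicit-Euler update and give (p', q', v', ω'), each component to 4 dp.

p' = (0.9250, 1.7100, 0.6000)
q' = (0.4037, -0.2200, -0.6889, -0.5603)
v' = (-1.6000, -1.8425, -1.9400)
ω' = (1.4140, -1.4183, 1.4833)

gyro term ω×Iω = (0.0420, -0.1568, -0.2100)
(τ − ω×Iω)/I = (0.2800, 1.6340, 1.6667)
ω + α·dt = (1.4140, -1.4183, 1.4833)
2q̇ = q⊗(0,ω) = (0.1210902, -1.2713448, -1.1860465, 1.7698326)
q + ½dt·q⊗(0,ω), renormalized = (0.4037, -0.2200, -0.6889, -0.5603)
a = (-2.0000, -0.8500, 1.2000)
p' = p + v·dt = (0.9250, 1.7100, 0.6000)
v' = v + a·dt = (-1.6000, -1.8425, -1.9400)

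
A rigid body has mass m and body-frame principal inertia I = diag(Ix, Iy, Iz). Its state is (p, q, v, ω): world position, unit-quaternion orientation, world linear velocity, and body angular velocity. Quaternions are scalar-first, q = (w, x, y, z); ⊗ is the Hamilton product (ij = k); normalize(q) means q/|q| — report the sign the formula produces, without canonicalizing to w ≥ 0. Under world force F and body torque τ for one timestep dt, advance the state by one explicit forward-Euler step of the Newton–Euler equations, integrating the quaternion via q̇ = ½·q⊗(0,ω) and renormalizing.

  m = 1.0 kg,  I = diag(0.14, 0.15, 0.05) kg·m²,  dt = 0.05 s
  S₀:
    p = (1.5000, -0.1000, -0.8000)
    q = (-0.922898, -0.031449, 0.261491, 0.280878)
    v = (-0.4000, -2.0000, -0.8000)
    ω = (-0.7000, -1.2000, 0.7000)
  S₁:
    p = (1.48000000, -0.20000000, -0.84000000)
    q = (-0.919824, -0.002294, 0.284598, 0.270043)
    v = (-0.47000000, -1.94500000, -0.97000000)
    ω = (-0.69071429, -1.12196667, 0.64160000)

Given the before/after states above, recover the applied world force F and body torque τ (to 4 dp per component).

F = (-1.4000, 1.1000, -3.4000)
τ = (0.1100, 0.1900, -0.0500)

v₁ − v₀ = (-0.07000000, 0.05500000, -0.17000000)
F = m·Δv/dt = (-1.4000, 1.1000, -3.4000)
Δω = ω₁−ω₀ = (0.00928571, 0.07803333, -0.05840000)
precession coupling = (0.0840, -0.0441, 0.0084)
I·α + gyro = (0.1100, 0.1900, -0.0500)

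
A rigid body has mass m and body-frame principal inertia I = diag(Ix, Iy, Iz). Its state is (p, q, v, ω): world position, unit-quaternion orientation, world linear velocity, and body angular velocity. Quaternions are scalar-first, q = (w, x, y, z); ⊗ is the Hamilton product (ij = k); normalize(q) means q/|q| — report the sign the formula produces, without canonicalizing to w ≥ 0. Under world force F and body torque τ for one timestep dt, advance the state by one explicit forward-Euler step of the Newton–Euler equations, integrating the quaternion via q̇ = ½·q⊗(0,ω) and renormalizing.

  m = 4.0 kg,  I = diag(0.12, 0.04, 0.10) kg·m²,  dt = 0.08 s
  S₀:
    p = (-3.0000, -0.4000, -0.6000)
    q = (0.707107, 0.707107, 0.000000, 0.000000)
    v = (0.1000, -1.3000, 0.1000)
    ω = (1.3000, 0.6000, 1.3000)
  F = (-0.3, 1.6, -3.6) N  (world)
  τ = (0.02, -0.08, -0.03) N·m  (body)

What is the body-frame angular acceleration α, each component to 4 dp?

gyro term ω×Iω = (0.0468, 0.0338, -0.0624)
α = I⁻¹(τ − ω×Iω) = (-0.2233, -2.8450, 0.3240)

α = (-0.2233, -2.8450, 0.3240)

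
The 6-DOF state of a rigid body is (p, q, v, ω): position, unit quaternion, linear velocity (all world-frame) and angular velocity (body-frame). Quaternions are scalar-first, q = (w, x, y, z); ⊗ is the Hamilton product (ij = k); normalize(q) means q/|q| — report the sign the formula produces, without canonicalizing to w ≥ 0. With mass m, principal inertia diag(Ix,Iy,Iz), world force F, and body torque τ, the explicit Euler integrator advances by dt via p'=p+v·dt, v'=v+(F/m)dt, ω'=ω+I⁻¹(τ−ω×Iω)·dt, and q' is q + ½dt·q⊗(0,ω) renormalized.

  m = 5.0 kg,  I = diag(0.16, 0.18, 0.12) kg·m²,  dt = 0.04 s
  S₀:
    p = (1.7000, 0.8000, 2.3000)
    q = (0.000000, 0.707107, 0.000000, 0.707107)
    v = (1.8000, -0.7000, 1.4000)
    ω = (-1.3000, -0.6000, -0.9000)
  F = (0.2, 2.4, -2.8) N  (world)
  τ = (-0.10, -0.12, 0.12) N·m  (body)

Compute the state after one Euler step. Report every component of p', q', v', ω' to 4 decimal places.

new position p' = (1.7720, 0.7720, 2.3560)
new velocity v' = (1.8016, -0.6808, 1.3776)
α = I⁻¹(τ − ω×Iω) = (-0.4225, -0.9267, 0.8700)
ω + α·dt = (-1.3169, -0.6371, -0.8652)
Hamilton product q⊗(0,ω) = (1.5556354, 0.4242642, -0.2828428, -0.4242642)
q + ½dt·q⊗(0,ω), renormalized = (0.0311, 0.7152, -0.0057, 0.6982)

p' = (1.7720, 0.7720, 2.3560)
q' = (0.0311, 0.7152, -0.0057, 0.6982)
v' = (1.8016, -0.6808, 1.3776)
ω' = (-1.3169, -0.6371, -0.8652)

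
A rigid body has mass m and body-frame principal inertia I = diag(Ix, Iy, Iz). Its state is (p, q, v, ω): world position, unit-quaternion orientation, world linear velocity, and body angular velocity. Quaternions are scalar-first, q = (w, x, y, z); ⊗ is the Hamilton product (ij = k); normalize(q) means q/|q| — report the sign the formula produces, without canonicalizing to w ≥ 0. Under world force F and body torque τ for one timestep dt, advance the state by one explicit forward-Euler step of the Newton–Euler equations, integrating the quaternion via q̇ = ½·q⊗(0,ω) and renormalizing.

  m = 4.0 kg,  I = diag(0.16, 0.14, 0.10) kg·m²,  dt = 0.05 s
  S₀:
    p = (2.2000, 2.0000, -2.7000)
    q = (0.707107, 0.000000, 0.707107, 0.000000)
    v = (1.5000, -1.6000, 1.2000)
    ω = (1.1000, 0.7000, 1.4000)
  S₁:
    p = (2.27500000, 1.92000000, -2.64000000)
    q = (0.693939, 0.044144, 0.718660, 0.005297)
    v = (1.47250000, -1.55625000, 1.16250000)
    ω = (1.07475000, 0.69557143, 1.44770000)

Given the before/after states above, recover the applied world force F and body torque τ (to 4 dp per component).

F = (-2.2000, 3.5000, -3.0000)
τ = (-0.1200, 0.0800, 0.0800)

rate change Δω = (-0.02525000, -0.00442857, 0.04770000)
applied torque τ = (-0.1200, 0.0800, 0.0800)
v₁ − v₀ = (-0.02750000, 0.04375000, -0.03750000)
F = m·Δv/dt = (-2.2000, 3.5000, -3.0000)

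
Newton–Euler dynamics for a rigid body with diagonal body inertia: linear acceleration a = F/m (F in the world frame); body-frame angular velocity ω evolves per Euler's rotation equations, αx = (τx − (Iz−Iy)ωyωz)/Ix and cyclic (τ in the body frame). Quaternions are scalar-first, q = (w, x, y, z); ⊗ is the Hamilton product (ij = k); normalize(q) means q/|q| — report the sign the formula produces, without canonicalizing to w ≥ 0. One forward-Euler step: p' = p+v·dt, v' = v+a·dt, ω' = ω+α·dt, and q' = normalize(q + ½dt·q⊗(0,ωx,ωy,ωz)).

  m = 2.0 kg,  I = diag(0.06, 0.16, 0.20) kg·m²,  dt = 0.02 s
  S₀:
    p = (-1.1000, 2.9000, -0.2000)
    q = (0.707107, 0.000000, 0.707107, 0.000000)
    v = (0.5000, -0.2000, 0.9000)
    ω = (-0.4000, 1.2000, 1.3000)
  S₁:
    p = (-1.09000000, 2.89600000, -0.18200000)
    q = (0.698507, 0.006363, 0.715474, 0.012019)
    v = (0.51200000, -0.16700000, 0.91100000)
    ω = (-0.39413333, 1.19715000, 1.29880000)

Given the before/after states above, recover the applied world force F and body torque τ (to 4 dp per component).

ω₁ − ω₀ = (0.00586667, -0.00285000, -0.00120000)
precession coupling = (0.0624, 0.0728, -0.0480)
τ = I·(Δω/dt) + ω₀×(Iω₀) = (0.0800, 0.0500, -0.0600)
velocity change Δv = (0.01200000, 0.03300000, 0.01100000)
F = m·Δv/dt = (1.2000, 3.3000, 1.1000)

F = (1.2000, 3.3000, 1.1000)
τ = (0.0800, 0.0500, -0.0600)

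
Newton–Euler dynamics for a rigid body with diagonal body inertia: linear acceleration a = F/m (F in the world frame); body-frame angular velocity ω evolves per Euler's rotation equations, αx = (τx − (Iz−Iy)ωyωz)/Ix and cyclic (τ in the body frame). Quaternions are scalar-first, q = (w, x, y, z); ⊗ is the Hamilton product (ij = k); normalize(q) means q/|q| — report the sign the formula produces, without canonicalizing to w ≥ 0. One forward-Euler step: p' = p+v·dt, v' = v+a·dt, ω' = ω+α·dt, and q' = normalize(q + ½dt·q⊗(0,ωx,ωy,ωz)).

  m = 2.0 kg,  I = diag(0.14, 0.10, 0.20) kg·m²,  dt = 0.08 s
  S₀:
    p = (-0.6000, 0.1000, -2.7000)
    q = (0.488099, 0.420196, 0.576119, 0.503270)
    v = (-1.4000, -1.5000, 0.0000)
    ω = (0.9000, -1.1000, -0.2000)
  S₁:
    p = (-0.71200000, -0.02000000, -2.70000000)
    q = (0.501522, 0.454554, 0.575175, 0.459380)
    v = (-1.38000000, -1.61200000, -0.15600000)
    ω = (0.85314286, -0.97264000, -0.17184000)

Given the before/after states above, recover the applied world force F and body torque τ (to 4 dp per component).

F = (0.5000, -2.8000, -3.9000)
τ = (-0.0600, 0.1700, 0.1100)

rate change Δω = (-0.04685714, 0.12736000, 0.02816000)
I·α + gyro = (-0.0600, 0.1700, 0.1100)
v₁ − v₀ = (0.02000000, -0.11200000, -0.15600000)
F = m·Δv/dt = (0.5000, -2.8000, -3.9000)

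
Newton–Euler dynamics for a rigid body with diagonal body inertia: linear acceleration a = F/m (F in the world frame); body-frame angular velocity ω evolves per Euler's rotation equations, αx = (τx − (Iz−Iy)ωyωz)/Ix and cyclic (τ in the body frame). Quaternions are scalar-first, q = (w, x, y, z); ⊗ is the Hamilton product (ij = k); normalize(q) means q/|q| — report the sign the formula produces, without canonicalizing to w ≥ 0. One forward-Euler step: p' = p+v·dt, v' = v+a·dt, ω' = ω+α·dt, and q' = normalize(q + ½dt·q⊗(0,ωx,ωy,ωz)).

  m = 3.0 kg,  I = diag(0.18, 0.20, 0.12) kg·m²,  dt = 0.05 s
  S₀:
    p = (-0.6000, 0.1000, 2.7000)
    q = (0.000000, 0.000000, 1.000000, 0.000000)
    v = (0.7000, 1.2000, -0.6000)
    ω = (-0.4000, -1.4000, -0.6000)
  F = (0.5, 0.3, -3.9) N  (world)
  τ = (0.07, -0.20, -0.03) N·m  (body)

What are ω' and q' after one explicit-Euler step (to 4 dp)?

ω' = (-0.3619, -1.4536, -0.6172)
q' = (0.0350, -0.0150, 0.9992, 0.0100)

α = I⁻¹(τ − ω×Iω) = (0.7622, -1.0720, -0.3433)
ω + α·dt = (-0.3619, -1.4536, -0.6172)
Hamilton product q⊗(0,ω) = (1.4000000, -0.6000000, 0.0000000, 0.4000000)
updated quaternion q' = (0.0350, -0.0150, 0.9992, 0.0100)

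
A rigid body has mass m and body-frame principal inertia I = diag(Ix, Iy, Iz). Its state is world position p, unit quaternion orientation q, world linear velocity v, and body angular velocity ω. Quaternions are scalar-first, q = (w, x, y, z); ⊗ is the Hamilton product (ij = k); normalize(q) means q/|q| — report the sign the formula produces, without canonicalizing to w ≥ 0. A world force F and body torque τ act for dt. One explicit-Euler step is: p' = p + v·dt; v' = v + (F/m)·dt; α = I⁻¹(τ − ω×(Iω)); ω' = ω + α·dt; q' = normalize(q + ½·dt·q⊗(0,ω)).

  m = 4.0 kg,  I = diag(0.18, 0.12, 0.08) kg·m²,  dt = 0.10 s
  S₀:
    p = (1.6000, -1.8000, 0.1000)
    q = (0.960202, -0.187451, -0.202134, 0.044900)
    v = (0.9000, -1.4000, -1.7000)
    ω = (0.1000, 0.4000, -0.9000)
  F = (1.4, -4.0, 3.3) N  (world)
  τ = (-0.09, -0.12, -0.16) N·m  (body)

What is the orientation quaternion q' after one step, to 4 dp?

q⊗(0,ω) = (0.1400087, 0.2599808, 0.2198649, -0.9189488)
updated quaternion q' = (0.9660, -0.1742, -0.1909, -0.0010)

q' = (0.9660, -0.1742, -0.1909, -0.0010)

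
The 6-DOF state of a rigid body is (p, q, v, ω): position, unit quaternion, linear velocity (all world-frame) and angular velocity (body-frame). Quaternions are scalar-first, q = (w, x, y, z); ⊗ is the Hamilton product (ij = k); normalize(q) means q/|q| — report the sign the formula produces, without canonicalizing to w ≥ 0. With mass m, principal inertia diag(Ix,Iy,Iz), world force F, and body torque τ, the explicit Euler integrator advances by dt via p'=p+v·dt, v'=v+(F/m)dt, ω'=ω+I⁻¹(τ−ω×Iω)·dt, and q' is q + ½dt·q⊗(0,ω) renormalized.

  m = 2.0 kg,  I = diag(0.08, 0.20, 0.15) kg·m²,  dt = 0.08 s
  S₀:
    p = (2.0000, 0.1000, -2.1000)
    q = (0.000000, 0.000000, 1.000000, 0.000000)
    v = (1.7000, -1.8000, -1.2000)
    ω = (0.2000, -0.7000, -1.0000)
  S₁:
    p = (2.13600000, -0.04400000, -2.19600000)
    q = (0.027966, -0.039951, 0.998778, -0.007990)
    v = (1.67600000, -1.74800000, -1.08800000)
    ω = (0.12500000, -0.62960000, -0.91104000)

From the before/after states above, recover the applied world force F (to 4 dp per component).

F = (-0.6000, 1.3000, 2.8000)

velocity change Δv = (-0.02400000, 0.05200000, 0.11200000)
m·(v₁−v₀)/dt = (-0.6000, 1.3000, 2.8000)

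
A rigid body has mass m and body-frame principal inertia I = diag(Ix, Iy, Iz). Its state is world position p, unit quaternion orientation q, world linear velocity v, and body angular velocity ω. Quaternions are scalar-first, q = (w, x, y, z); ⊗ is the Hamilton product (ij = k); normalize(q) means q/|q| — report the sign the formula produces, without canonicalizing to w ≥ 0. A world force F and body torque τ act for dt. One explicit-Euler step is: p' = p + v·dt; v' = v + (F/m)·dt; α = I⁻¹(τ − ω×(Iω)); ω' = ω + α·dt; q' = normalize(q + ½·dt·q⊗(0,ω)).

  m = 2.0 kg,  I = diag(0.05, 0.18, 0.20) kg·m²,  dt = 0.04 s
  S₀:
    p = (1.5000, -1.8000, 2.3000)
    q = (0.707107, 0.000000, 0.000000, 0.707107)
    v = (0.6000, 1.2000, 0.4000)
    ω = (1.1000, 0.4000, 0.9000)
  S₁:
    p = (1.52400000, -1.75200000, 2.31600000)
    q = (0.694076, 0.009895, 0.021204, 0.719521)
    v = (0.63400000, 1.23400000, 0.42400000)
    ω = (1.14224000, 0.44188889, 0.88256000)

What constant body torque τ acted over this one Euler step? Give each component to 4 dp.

Δω = ω₁−ω₀ = (0.04224000, 0.04188889, -0.01744000)
precession coupling = (0.0072, -0.1485, 0.0572)
I·α + gyro = (0.0600, 0.0400, -0.0300)

τ = (0.0600, 0.0400, -0.0300)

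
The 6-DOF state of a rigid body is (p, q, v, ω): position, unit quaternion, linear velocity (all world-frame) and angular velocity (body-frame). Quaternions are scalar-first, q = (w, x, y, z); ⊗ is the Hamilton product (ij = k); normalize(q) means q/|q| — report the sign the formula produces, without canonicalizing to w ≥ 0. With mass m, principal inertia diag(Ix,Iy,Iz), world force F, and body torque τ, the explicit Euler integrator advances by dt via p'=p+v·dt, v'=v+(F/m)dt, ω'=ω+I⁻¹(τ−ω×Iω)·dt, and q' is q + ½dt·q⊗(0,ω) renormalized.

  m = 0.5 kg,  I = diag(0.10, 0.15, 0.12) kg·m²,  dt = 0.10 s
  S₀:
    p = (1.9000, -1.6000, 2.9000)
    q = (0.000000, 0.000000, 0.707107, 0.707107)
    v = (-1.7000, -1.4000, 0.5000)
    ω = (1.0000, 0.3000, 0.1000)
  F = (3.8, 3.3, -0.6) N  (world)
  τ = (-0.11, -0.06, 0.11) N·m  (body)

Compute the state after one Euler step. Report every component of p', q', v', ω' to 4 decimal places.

p' = (1.7300, -1.7400, 2.9500)
q' = (-0.0141, -0.0071, 0.7414, 0.6708)
v' = (-0.9400, -0.7400, 0.3800)
ω' = (0.8909, 0.2613, 0.1792)

(τ − ω×Iω)/I = (-1.0910, -0.3867, 0.7917)
ω' = ω + α·dt = (0.8909, 0.2613, 0.1792)
q⊗(0,ω) = (-0.2828428, -0.1414214, 0.7071070, -0.7071070)
q + ½dt·q⊗(0,ω), renormalized = (-0.0141, -0.0071, 0.7414, 0.6708)
new position p' = (1.7300, -1.7400, 2.9500)
v + (F/m)dt = (-0.9400, -0.7400, 0.3800)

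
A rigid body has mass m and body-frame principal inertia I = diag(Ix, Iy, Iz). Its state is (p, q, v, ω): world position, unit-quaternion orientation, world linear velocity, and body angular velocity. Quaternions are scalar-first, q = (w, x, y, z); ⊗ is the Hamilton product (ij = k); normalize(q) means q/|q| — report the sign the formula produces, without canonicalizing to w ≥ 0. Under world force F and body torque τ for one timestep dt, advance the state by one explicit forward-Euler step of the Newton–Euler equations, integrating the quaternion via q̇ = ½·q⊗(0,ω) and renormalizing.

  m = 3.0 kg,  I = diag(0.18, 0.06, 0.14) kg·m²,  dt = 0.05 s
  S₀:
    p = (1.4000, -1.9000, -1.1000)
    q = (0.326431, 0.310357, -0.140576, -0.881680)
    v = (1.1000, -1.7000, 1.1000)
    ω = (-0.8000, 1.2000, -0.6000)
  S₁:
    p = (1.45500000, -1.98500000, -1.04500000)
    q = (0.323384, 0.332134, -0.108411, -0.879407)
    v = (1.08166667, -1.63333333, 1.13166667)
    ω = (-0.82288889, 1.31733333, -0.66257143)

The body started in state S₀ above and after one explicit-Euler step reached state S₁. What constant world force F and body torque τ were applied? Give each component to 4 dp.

F = (-1.1000, 4.0000, 1.9000)
τ = (-0.1400, 0.1600, -0.0600)

ω₁ − ω₀ = (-0.02288889, 0.11733333, -0.06257143)
applied torque τ = (-0.1400, 0.1600, -0.0600)
velocity change Δv = (-0.01833333, 0.06666667, 0.03166667)
F = m·Δv/dt = (-1.1000, 4.0000, 1.9000)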